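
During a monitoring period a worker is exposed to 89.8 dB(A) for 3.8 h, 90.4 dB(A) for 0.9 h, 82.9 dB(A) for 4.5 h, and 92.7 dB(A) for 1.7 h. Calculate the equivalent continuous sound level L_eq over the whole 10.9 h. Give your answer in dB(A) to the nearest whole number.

89 dB(A)

L_eq = 10·log₁₀[(1/T)·Σ tᵢ·10^(Lᵢ/10)] with T = 10.9 h.
Σ tᵢ·10^(Lᵢ/10) = 3.8·10^(89.8/10) + 0.9·10^(90.4/10) + 4.5·10^(82.9/10) + 1.7·10^(92.7/10) = 8.659e+09.
L_eq = 10·log₁₀(8.659e+09/10.9) = 89.00 dB(A).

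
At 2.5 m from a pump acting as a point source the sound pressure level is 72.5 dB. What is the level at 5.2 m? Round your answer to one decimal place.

66.1 dB

Spherical spreading from a point source gives a 20·log₁₀(r₂/r₁) drop.
L₂ = 72.5 − 20·log₁₀(5.2/2.5) = 72.5 − 6.361 = 66.14 dB.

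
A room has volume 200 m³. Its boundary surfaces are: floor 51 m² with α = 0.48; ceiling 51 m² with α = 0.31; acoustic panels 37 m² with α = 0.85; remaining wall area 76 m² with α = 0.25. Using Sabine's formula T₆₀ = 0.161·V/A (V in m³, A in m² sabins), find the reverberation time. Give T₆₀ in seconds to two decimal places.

Total absorption A = 51·0.48 + 51·0.31 + 37·0.85 + 76·0.25 = 90.74 m² sabins.
T₆₀ = 0.161·V/A = 0.161·200/90.74 = 0.355 s.

0.35 s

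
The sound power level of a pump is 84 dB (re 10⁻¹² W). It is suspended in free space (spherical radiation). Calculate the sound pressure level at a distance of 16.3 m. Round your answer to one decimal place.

Free-field spherical radiation: L_p = L_w − 10·log₁₀(4π·r²), r = 16.3 m.
4π·r² = 3339 m², 10·log₁₀ of that is 35.236 dB.
L_p = 84 − 35.236 = 48.76 dB.

48.8 dB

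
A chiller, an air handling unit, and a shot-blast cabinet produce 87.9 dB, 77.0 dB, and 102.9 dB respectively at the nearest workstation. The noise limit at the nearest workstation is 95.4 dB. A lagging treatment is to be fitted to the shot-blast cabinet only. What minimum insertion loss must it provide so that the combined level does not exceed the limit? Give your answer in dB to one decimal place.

Everything except the shot-blast cabinet sums to 10^(87.9/10) + 10^(77.0/10) = 6.667e+08 in linear terms, 88.24 dB.
To meet 95.4 dB overall, the treated shot-blast cabinet may contribute at most 10^(95.4/10) − 6.667e+08 = 2.801e+09, i.e. 94.47 dB.
So the shot-blast cabinet must be reduced from 102.9 to 94.47 dB: IL = 8.43 dB.

8.4 dB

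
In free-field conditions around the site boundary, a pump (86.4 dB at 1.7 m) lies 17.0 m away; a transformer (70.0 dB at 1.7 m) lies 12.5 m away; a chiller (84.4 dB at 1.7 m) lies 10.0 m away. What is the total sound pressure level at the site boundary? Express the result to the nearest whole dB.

71 dB

First find each source's level at the receiver (point-source: −20·log₁₀(r/r_ref)), then combine on an intensity basis.
pump: 86.4 − 20·log₁₀(17.0/1.7) = 86.4 − 20.00 = 66.40 dB.
transformer: 70.0 − 20·log₁₀(12.5/1.7) = 70.0 − 17.33 = 52.67 dB.
chiller: 84.4 − 20·log₁₀(10.0/1.7) = 84.4 − 15.39 = 69.01 dB.
Σ 10^(L/10) = 1.251e+07 → L_total = 10·log₁₀(1.251e+07) = 70.97 dB.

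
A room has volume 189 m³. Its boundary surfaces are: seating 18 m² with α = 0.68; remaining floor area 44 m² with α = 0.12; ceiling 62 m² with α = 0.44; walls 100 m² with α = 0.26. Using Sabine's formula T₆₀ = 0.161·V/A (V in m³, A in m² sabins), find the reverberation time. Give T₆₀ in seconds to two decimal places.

A = Σ Sᵢαᵢ = 18·0.68 + 44·0.12 + 62·0.44 + 100·0.26 = 70.80 m².
T₆₀ = 0.161 × 189 / 70.80 = 0.430 s.

0.43 s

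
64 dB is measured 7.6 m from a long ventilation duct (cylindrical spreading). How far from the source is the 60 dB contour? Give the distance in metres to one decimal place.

The 4.0 dB drop corresponds to a distance ratio of 10^(4.0/10) for a line source.
r₂ = 7.6·10^((64−60)/10) = 7.6·10^(4.0/10) = 19.09 m.

19.1 m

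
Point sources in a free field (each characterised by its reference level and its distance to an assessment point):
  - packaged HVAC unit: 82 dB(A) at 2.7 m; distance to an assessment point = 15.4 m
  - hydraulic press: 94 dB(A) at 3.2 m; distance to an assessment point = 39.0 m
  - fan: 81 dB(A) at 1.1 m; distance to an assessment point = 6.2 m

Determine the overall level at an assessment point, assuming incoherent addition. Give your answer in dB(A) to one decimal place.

Apply inverse-square spreading to bring every level to the receiver, then sum 10^(L/10).
packaged HVAC unit: 82 − 20·log₁₀(15.4/2.7) = 82 − 15.12 = 66.88 dB(A).
hydraulic press: 94 − 20·log₁₀(39.0/3.2) = 94 − 21.72 = 72.28 dB(A).
fan: 81 − 20·log₁₀(6.2/1.1) = 81 − 15.02 = 65.98 dB(A).
Σ 10^(L/10) = 2.575e+07 → L_total = 10·log₁₀(2.575e+07) = 74.11 dB(A).

74.1 dB(A)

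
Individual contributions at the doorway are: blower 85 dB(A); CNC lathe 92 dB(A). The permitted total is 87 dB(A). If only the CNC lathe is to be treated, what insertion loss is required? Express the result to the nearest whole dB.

9 dB

The untreated sources together contribute 10^(85/10) = 3.162e+08, i.e. 85.00 dB(A).
The limit corresponds to 10^(87/10) = 5.012e+08; subtracting the fixed part leaves 1.850e+08 for the CNC lathe, i.e. 82.67 dB(A).
So the CNC lathe must be reduced from 92 to 82.67 dB(A): IL = 9.33 dB.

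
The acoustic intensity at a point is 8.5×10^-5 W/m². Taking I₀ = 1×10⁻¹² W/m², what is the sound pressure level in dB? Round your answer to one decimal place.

79.3 dB

L = 10·log₁₀(I/I₀) = 10·log₁₀(8.5×10^-5/10⁻¹²) = 10·log₁₀(8.5×10^7).
L = 10·(0.9294 + 7) = 79.29 dB.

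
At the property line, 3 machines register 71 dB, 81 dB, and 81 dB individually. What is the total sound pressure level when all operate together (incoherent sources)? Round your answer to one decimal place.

84.2 dB

For uncorrelated sources the intensities add, so convert each level to linear form, sum, and take 10·log₁₀ of the total.
Σ 10^(L/10) = 10^(71/10) + 10^(81/10) + 10^(81/10) = 2.644e+08.
L_total = 10·log₁₀(2.644e+08) = 84.22 dB.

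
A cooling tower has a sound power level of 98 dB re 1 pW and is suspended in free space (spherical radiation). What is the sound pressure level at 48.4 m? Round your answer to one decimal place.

The power spreads over a sphere of area 4π·r², so L_p = L_w − 10·log₁₀(4π·r²).
4π·r² = 2.944e+04 m², 10·log₁₀ of that is 44.689 dB.
L_p = 98 − 44.689 = 53.31 dB.

53.3 dB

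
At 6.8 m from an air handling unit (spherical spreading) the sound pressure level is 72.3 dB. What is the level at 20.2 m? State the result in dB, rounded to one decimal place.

62.8 dB

Spherical spreading from a point source gives a 20·log₁₀(r₂/r₁) drop.
L₂ = 72.3 − 20·log₁₀(20.2/6.8) = 72.3 − 9.457 = 62.84 dB.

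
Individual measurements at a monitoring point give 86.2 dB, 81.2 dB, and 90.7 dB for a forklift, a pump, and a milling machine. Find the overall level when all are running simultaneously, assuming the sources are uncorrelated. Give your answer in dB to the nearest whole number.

92 dB

For uncorrelated sources the intensities add, so convert each level to linear form, sum, and take 10·log₁₀ of the total.
Σ 10^(L/10) = 10^(86.2/10) + 10^(81.2/10) + 10^(90.7/10) = 1.724e+09.
L_total = 10·log₁₀(1.724e+09) = 92.36 dB.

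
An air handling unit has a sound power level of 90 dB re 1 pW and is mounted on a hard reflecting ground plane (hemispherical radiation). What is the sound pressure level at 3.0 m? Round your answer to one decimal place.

72.5 dB

L_p = L_w − 10·log₁₀(2π·r²) with r = 3.0 m.
2π·r² = 56.55 m², 10·log₁₀ of that is 17.524 dB.
L_p = 90 − 17.524 = 72.48 dB.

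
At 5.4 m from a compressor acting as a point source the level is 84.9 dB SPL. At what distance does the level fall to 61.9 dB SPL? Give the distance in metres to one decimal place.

76.3 m

Point-source spreading drops the level by 20·log₁₀(r₂/r₁); inverting, r₂/r₁ = 10^(ΔL/20).
r₂ = 5.4·10^((84.9−61.9)/20) = 5.4·10^(23.0/20) = 76.28 m.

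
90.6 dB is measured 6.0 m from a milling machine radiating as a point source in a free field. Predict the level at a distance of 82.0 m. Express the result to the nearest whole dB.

68 dB

Point-source attenuation: ΔL = 20·log₁₀(r₂/r₁) = 20·log₁₀(82.0/6.0) = 22.713 dB.
L₂ = 90.6 − 20·log₁₀(82.0/6.0) = 90.6 − 22.713 = 67.89 dB.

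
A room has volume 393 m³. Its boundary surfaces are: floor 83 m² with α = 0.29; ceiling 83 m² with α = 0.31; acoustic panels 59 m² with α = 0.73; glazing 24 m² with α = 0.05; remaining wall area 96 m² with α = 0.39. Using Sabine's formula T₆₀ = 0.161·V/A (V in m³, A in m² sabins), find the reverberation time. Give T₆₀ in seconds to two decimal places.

Total absorption A = 83·0.29 + 83·0.31 + 59·0.73 + 24·0.05 + 96·0.39 = 131.51 m² sabins.
T₆₀ = 0.161 × 393 / 131.51 = 0.481 s.

0.48 s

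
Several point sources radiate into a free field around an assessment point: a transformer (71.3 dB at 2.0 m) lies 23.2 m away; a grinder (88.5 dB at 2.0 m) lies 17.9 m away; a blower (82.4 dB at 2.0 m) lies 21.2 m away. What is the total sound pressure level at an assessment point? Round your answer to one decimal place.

70.2 dB

Propagate each source to the receiver with L = L_ref − 20·log₁₀(r/r_ref), then add intensities.
transformer: 71.3 − 20·log₁₀(23.2/2.0) = 71.3 − 21.29 = 50.01 dB.
grinder: 88.5 − 20·log₁₀(17.9/2.0) = 88.5 − 19.04 = 69.46 dB.
blower: 82.4 − 20·log₁₀(21.2/2.0) = 82.4 − 20.51 = 61.89 dB.
Σ 10^(L/10) = 1.048e+07 → L_total = 10·log₁₀(1.048e+07) = 70.21 dB.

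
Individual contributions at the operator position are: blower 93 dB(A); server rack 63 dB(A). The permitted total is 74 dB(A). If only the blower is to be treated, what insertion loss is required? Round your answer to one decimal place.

Fixed contribution from the other source: Σ 10^(L/10) = 10^(63/10) = 1.995e+06 (63.00 dB(A)).
To meet 74 dB(A) overall, the treated blower may contribute at most 10^(74/10) − 1.995e+06 = 2.312e+07, i.e. 73.64 dB(A).
Required insertion loss = 93 − 73.64 = 19.36 dB.

19.4 dB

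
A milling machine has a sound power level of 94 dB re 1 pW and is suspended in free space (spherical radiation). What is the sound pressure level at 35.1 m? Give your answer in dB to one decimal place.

52.1 dB

L_p = L_w − 10·log₁₀(4π·r²) with r = 35.1 m.
4π·r² = 1.548e+04 m², 10·log₁₀ of that is 41.898 dB.
L_p = 94 − 41.898 = 52.10 dB.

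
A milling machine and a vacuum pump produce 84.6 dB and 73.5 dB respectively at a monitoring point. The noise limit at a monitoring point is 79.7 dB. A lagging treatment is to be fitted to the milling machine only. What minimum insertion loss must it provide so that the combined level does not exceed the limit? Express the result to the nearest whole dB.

The untreated sources together contribute 10^(73.5/10) = 2.239e+07, i.e. 73.50 dB.
To meet 79.7 dB overall, the treated milling machine may contribute at most 10^(79.7/10) − 2.239e+07 = 7.094e+07, i.e. 78.51 dB.
So the milling machine must be reduced from 84.6 to 78.51 dB: IL = 6.09 dB.

6 dB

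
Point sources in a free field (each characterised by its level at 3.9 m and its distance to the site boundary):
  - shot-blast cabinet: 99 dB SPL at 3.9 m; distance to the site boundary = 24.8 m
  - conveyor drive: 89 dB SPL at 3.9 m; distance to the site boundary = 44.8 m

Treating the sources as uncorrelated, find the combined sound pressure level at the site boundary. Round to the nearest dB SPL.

83 dB SPL

Propagate each source to the receiver with L = L_ref − 20·log₁₀(r/r_ref), then add intensities.
shot-blast cabinet: 99 − 20·log₁₀(24.8/3.9) = 99 − 16.07 = 82.93 dB SPL.
conveyor drive: 89 − 20·log₁₀(44.8/3.9) = 89 − 21.20 = 67.80 dB SPL.
Σ 10^(L/10) = 2.025e+08 → L_total = 10·log₁₀(2.025e+08) = 83.06 dB SPL.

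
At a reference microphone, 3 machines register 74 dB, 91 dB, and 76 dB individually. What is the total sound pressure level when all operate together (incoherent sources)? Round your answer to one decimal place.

Incoherent sources combine by intensity addition: L_total = 10·log₁₀(Σ 10^(L_i/10)).
Σ 10^(L/10) = 10^(74/10) + 10^(91/10) + 10^(76/10) = 1.324e+09.
L_total = 10·log₁₀(1.324e+09) = 91.22 dB.

91.2 dB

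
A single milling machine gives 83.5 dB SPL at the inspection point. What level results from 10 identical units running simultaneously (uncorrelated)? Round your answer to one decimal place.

93.5 dB SPL

L_total = L₁ + 10·log₁₀ N for N identical incoherent sources.
L_total = 83.5 + 10·log₁₀(10) = 83.5 + 10.000 = 93.50 dB SPL.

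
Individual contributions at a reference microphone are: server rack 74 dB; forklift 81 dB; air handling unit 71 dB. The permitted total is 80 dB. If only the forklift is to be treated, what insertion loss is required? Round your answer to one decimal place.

The untreated sources together contribute 10^(74/10) + 10^(71/10) = 3.771e+07, i.e. 75.76 dB.
The limit corresponds to 10^(80/10) = 1.000e+08; subtracting the fixed part leaves 6.229e+07 for the forklift, i.e. 77.94 dB.
Required insertion loss = 81 − 77.94 = 3.06 dB.

3.1 dB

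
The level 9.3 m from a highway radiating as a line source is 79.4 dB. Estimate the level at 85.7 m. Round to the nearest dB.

70 dB

Cylindrical spreading from a line source gives a 10·log₁₀(r₂/r₁) drop.
L₂ = 79.4 − 10·log₁₀(85.7/9.3) = 79.4 − 9.645 = 69.76 dB.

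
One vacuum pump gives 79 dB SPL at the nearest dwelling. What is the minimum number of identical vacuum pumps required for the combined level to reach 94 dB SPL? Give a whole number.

32

The shortfall is 94 − 79 = 15.0 dB, and N units add 10·log₁₀ N, so need 10·log₁₀ N ≥ 15.0.
N ≥ 10^(15.0/10) = 31.623, so N = 32.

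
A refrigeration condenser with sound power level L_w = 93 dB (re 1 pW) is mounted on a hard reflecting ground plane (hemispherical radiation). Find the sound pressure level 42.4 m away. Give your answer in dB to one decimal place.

52.5 dB

L_p = L_w − 10·log₁₀(2π·r²) with r = 42.4 m.
2π·r² = 1.13e+04 m², 10·log₁₀ of that is 40.529 dB.
L_p = 93 − 40.529 = 52.47 dB.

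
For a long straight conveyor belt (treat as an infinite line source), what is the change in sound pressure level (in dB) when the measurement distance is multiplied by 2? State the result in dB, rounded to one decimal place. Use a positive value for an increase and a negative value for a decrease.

-3.0 dB

A line source loses 3 dB per doubling of distance; generally ΔL = −10·log₁₀(r₂/r₁).
ΔL = −10·log₁₀(2) = -3.01 dB.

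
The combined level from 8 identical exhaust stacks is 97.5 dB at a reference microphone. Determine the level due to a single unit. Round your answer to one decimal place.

88.5 dB

8 equal contributions raise the level by 10·log₁₀ 8 = 9.031 dB, so each unit alone gives 97.5 − 9.031.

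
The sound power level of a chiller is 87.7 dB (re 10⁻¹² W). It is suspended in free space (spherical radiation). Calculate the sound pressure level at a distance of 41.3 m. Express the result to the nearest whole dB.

Free-field spherical radiation: L_p = L_w − 10·log₁₀(4π·r²), r = 41.3 m.
4π·r² = 2.143e+04 m², 10·log₁₀ of that is 43.311 dB.
L_p = 87.7 − 43.311 = 44.39 dB.

44 dB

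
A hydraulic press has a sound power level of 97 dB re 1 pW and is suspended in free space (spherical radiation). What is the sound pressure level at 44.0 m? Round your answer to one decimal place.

53.1 dB

Free-field spherical radiation: L_p = L_w − 10·log₁₀(4π·r²), r = 44.0 m.
4π·r² = 2.433e+04 m², 10·log₁₀ of that is 43.861 dB.
L_p = 97 − 43.861 = 53.14 dB.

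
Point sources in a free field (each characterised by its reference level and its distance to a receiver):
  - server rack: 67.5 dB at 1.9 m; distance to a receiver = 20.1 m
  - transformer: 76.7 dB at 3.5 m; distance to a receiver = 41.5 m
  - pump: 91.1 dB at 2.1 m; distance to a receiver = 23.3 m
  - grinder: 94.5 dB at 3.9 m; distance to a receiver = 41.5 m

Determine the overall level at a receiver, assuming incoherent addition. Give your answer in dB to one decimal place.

75.5 dB

First find each source's level at the receiver (point-source: −20·log₁₀(r/r_ref)), then combine on an intensity basis.
server rack: 67.5 − 20·log₁₀(20.1/1.9) = 67.5 − 20.49 = 47.01 dB.
transformer: 76.7 − 20·log₁₀(41.5/3.5) = 76.7 − 21.48 = 55.22 dB.
pump: 91.1 − 20·log₁₀(23.3/2.1) = 91.1 − 20.90 = 70.20 dB.
grinder: 94.5 − 20·log₁₀(41.5/3.9) = 94.5 − 20.54 = 73.96 dB.
Σ 10^(L/10) = 3.574e+07 → L_total = 10·log₁₀(3.574e+07) = 75.53 dB.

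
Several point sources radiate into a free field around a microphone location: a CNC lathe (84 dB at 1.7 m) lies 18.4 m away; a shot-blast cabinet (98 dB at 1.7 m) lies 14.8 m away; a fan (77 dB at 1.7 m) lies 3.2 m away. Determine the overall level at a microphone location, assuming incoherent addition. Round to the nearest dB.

80 dB

Apply inverse-square spreading to bring every level to the receiver, then sum 10^(L/10).
CNC lathe: 84 − 20·log₁₀(18.4/1.7) = 84 − 20.69 = 63.31 dB.
shot-blast cabinet: 98 − 20·log₁₀(14.8/1.7) = 98 − 18.80 = 79.20 dB.
fan: 77 − 20·log₁₀(3.2/1.7) = 77 − 5.49 = 71.51 dB.
Σ 10^(L/10) = 9.954e+07 → L_total = 10·log₁₀(9.954e+07) = 79.98 dB.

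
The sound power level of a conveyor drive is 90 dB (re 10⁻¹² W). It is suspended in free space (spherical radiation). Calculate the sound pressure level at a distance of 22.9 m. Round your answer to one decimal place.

51.8 dB

L_p = L_w − 10·log₁₀(4π·r²) with r = 22.9 m.
4π·r² = 6590 m², 10·log₁₀ of that is 38.189 dB.
L_p = 90 − 38.189 = 51.81 dB.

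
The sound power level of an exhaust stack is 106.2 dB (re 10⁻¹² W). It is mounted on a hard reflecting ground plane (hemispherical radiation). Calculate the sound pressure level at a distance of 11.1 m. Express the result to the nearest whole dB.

77 dB

Free-field hemispherical radiation: L_p = L_w − 10·log₁₀(2π·r²), r = 11.1 m.
2π·r² = 774.2 m², 10·log₁₀ of that is 28.888 dB.
L_p = 106.2 − 28.888 = 77.31 dB.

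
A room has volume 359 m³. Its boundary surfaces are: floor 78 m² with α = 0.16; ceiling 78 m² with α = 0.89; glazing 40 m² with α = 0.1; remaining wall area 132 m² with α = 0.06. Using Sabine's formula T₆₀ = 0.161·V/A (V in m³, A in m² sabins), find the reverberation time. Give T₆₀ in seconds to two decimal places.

0.62 s

Total absorption A = 78·0.16 + 78·0.89 + 40·0.1 + 132·0.06 = 93.82 m² sabins.
T₆₀ = 0.161·V/A = 0.161·359/93.82 = 0.616 s.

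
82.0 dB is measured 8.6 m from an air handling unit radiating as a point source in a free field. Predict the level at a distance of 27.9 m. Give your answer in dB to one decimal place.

71.8 dB

For a point source, L₂ = L₁ − 20·log₁₀(r₂/r₁).
L₂ = 82.0 − 20·log₁₀(27.9/8.6) = 82.0 − 10.222 = 71.78 dB.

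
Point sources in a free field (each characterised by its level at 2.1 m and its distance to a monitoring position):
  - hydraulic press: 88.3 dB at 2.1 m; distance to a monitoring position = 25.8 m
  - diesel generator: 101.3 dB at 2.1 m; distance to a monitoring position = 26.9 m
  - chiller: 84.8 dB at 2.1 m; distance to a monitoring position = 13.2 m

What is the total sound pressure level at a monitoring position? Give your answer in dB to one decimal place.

79.7 dB

Apply inverse-square spreading to bring every level to the receiver, then sum 10^(L/10).
hydraulic press: 88.3 − 20·log₁₀(25.8/2.1) = 88.3 − 21.79 = 66.51 dB.
diesel generator: 101.3 − 20·log₁₀(26.9/2.1) = 101.3 − 22.15 = 79.15 dB.
chiller: 84.8 − 20·log₁₀(13.2/2.1) = 84.8 − 15.97 = 68.83 dB.
Σ 10^(L/10) = 9.433e+07 → L_total = 10·log₁₀(9.433e+07) = 79.75 dB.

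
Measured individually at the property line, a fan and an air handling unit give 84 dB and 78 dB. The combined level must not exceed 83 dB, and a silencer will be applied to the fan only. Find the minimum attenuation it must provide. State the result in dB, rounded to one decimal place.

Everything except the fan sums to 10^(78/10) = 6.310e+07 in linear terms, 78.00 dB.
To meet 83 dB overall, the treated fan may contribute at most 10^(83/10) − 6.310e+07 = 1.364e+08, i.e. 81.35 dB.
Required insertion loss = 84 − 81.35 = 2.65 dB.

2.7 dB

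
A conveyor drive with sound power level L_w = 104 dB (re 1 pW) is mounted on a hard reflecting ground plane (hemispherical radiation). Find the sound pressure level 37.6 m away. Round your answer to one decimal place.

64.5 dB

The power spreads over a hemisphere of area 2π·r², so L_p = L_w − 10·log₁₀(2π·r²).
2π·r² = 8883 m², 10·log₁₀ of that is 39.486 dB.
L_p = 104 − 39.486 = 64.51 dB.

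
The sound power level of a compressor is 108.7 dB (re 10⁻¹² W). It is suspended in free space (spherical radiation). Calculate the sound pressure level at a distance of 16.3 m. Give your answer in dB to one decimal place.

73.5 dB

L_p = L_w − 10·log₁₀(4π·r²) with r = 16.3 m.
4π·r² = 3339 m², 10·log₁₀ of that is 35.236 dB.
L_p = 108.7 − 35.236 = 73.46 dB.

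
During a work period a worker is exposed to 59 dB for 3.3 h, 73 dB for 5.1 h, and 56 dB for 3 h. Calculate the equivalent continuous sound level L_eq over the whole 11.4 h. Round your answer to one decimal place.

L_eq = 10·log₁₀[(1/T)·Σ tᵢ·10^(Lᵢ/10)] with T = 11.4 h.
Σ tᵢ·10^(Lᵢ/10) = 3.3·10^(59/10) + 5.1·10^(73/10) + 3·10^(56/10) = 1.056e+08.
L_eq = 10·log₁₀(1.056e+08/11.4) = 69.67 dB.

69.7 dB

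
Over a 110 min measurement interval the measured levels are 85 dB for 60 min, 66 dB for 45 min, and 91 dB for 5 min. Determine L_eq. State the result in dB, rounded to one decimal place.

83.6 dB

Weight each interval's intensity by its duration and average over T = 110 min:
Σ tᵢ·10^(Lᵢ/10) = 60·10^(85/10) + 45·10^(66/10) + 5·10^(91/10) = 2.545e+10.
L_eq = 10·log₁₀(2.545e+10/110) = 83.64 dB.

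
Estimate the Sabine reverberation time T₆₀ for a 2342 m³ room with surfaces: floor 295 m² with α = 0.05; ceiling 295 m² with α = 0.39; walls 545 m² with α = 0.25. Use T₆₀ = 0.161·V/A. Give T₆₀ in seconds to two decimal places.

1.42 s

Summing Sᵢαᵢ: 295·0.05 + 295·0.39 + 545·0.25 = 266.05 m².
T₆₀ = 0.161·V/A = 0.161·2342/266.05 = 1.417 s.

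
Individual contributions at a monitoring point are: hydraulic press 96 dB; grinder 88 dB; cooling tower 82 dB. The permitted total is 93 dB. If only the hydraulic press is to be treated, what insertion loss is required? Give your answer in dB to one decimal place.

Everything except the hydraulic press sums to 10^(88/10) + 10^(82/10) = 7.894e+08 in linear terms, 88.97 dB.
To meet 93 dB overall, the treated hydraulic press may contribute at most 10^(93/10) − 7.894e+08 = 1.206e+09, i.e. 90.81 dB.
So the hydraulic press must be reduced from 96 to 90.81 dB: IL = 5.19 dB.

5.2 dB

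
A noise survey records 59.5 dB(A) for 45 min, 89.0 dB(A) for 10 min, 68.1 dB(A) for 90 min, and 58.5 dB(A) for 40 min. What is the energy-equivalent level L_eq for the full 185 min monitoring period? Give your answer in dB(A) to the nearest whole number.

The energy average is taken in the linear domain: L_eq = 10·log₁₀[(Σ tᵢ·10^(Lᵢ/10))/T], T = 185 min.
Σ tᵢ·10^(Lᵢ/10) = 45·10^(59.5/10) + 10·10^(89.0/10) + 90·10^(68.1/10) + 40·10^(58.5/10) = 8.593e+09.
L_eq = 10·log₁₀(8.593e+09/185) = 76.67 dB(A).

77 dB(A)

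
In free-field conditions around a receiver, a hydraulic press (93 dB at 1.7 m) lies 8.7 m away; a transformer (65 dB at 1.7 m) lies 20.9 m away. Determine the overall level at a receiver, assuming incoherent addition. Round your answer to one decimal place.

78.8 dB

Apply inverse-square spreading to bring every level to the receiver, then sum 10^(L/10).
hydraulic press: 93 − 20·log₁₀(8.7/1.7) = 93 − 14.18 = 78.82 dB.
transformer: 65 − 20·log₁₀(20.9/1.7) = 65 − 21.79 = 43.21 dB.
Σ 10^(L/10) = 7.620e+07 → L_total = 10·log₁₀(7.620e+07) = 78.82 dB.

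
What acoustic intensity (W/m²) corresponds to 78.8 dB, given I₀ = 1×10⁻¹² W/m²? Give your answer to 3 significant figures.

7.59e-05 W/m²

I = I₀·10^(L/10) = 10⁻¹² × 10^(78.8/10) = 10^(-4.120).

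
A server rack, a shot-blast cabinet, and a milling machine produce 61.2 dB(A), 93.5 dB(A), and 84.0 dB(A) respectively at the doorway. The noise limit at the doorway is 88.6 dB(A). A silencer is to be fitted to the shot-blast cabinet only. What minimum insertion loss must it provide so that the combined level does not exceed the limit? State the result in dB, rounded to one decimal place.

The untreated sources together contribute 10^(61.2/10) + 10^(84.0/10) = 2.525e+08, i.e. 84.02 dB(A).
The limit corresponds to 10^(88.6/10) = 7.244e+08; subtracting the fixed part leaves 4.719e+08 for the shot-blast cabinet, i.e. 86.74 dB(A).
So the shot-blast cabinet must be reduced from 93.5 to 86.74 dB(A): IL = 6.76 dB.

6.8 dB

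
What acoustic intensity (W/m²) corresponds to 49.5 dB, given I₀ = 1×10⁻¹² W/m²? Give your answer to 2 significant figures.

8.9e-08 W/m²

I/I₀ = 10^(49.5/10) = 8.913e+04, so I = 8.913e+04 × 10⁻¹² W/m².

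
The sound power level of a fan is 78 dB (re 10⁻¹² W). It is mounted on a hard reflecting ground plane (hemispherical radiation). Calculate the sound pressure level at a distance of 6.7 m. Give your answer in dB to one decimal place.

53.5 dB

Free-field hemispherical radiation: L_p = L_w − 10·log₁₀(2π·r²), r = 6.7 m.
2π·r² = 282.1 m², 10·log₁₀ of that is 24.503 dB.
L_p = 78 − 24.503 = 53.50 dB.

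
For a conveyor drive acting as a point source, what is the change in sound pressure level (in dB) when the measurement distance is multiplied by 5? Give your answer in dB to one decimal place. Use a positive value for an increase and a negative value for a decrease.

A point source loses 6 dB per doubling of distance; generally ΔL = −20·log₁₀(r₂/r₁).
ΔL = −20·log₁₀(5) = -13.98 dB.

-14.0 dB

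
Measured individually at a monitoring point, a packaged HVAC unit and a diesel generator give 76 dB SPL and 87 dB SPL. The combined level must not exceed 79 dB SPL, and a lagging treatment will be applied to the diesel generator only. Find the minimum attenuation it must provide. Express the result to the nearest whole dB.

Fixed contribution from the other source: Σ 10^(L/10) = 10^(76/10) = 3.981e+07 (76.00 dB SPL).
The limit corresponds to 10^(79/10) = 7.943e+07; subtracting the fixed part leaves 3.962e+07 for the diesel generator, i.e. 75.98 dB SPL.
So the diesel generator must be reduced from 87 to 75.98 dB SPL: IL = 11.02 dB.

11 dB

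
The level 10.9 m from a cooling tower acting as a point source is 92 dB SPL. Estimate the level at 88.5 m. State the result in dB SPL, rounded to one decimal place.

For a point source, L₂ = L₁ − 20·log₁₀(r₂/r₁).
L₂ = 92 − 20·log₁₀(88.5/10.9) = 92 − 18.190 = 73.81 dB SPL.

73.8 dB SPL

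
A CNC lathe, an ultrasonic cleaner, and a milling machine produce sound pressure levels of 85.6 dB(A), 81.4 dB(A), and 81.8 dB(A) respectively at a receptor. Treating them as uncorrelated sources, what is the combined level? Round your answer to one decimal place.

88.1 dB(A)

For uncorrelated sources the intensities add, so convert each level to linear form, sum, and take 10·log₁₀ of the total.
Σ 10^(L/10) = 10^(85.6/10) + 10^(81.4/10) + 10^(81.8/10) = 6.525e+08.
L_total = 10·log₁₀(6.525e+08) = 88.15 dB(A).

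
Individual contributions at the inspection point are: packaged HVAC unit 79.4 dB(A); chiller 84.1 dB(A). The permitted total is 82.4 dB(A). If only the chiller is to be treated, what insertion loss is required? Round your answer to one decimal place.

4.7 dB

Everything except the chiller sums to 10^(79.4/10) = 8.710e+07 in linear terms, 79.40 dB(A).
To meet 82.4 dB(A) overall, the treated chiller may contribute at most 10^(82.4/10) − 8.710e+07 = 8.668e+07, i.e. 79.38 dB(A).
So the chiller must be reduced from 84.1 to 79.38 dB(A): IL = 4.72 dB.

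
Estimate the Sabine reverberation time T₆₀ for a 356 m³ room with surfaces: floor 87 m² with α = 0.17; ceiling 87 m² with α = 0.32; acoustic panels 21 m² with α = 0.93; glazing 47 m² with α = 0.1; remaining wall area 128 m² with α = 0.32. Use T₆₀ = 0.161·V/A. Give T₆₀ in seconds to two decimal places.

0.53 s

Total absorption A = 87·0.17 + 87·0.32 + 21·0.93 + 47·0.1 + 128·0.32 = 107.82 m² sabins.
T₆₀ = 0.161·V/A = 0.161·356/107.82 = 0.532 s.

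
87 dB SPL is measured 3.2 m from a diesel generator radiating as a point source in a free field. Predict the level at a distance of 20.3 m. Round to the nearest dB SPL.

71 dB SPL

For a point source, L₂ = L₁ − 20·log₁₀(r₂/r₁).
L₂ = 87 − 20·log₁₀(20.3/3.2) = 87 − 16.047 = 70.95 dB SPL.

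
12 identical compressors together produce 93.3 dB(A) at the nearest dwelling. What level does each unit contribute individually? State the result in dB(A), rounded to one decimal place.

12 equal contributions raise the level by 10·log₁₀ 12 = 10.792 dB, so each unit alone gives 93.3 − 10.792.

82.5 dB(A)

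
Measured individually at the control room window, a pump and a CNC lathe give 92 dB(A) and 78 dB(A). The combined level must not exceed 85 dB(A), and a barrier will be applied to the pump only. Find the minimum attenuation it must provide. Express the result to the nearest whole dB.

Everything except the pump sums to 10^(78/10) = 6.310e+07 in linear terms, 78.00 dB(A).
The limit corresponds to 10^(85/10) = 3.162e+08; subtracting the fixed part leaves 2.531e+08 for the pump, i.e. 84.03 dB(A).
Required insertion loss = 92 − 84.03 = 7.97 dB.

8 dB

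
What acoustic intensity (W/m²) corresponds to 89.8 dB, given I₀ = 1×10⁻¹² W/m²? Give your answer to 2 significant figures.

0.00095 W/m²

I/I₀ = 10^(89.8/10) = 9.55e+08, so I = 9.55e+08 × 10⁻¹² W/m².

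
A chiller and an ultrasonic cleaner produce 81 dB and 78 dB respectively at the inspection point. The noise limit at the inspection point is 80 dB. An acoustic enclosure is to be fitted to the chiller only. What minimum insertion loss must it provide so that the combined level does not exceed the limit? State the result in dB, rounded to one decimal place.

5.3 dB

Fixed contribution from the other source: Σ 10^(L/10) = 10^(78/10) = 6.310e+07 (78.00 dB).
The limit corresponds to 10^(80/10) = 1.000e+08; subtracting the fixed part leaves 3.690e+07 for the chiller, i.e. 75.67 dB.
So the chiller must be reduced from 81 to 75.67 dB: IL = 5.33 dB.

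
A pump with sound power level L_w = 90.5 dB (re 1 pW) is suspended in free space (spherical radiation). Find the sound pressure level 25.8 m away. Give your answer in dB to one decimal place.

L_p = L_w − 10·log₁₀(4π·r²) with r = 25.8 m.
4π·r² = 8365 m², 10·log₁₀ of that is 39.224 dB.
L_p = 90.5 − 39.224 = 51.28 dB.

51.3 dB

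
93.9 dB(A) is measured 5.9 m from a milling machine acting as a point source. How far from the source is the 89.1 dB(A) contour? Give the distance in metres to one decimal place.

Point-source spreading drops the level by 20·log₁₀(r₂/r₁); inverting, r₂/r₁ = 10^(ΔL/20).
r₂ = 5.9·10^((93.9−89.1)/20) = 5.9·10^(4.8/20) = 10.25 m.

10.3 m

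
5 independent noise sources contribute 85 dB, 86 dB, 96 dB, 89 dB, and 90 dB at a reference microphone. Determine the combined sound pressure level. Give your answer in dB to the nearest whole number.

Incoherent sources combine by intensity addition: L_total = 10·log₁₀(Σ 10^(L_i/10)).
Σ 10^(L/10) = 10^(85/10) + 10^(86/10) + 10^(96/10) + 10^(89/10) + 10^(90/10) = 6.490e+09.
L_total = 10·log₁₀(6.490e+09) = 98.12 dB.

98 dB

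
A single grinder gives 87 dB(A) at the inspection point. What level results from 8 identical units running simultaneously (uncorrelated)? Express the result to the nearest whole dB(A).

96 dB(A)

N identical incoherent sources raise the level by 10·log₁₀ N.
L_total = 87 + 10·log₁₀(8) = 87 + 9.031 = 96.03 dB(A).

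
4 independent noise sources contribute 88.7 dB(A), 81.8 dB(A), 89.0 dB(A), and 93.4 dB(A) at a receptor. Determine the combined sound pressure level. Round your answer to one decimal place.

Incoherent sources combine by intensity addition: L_total = 10·log₁₀(Σ 10^(L_i/10)).
Σ 10^(L/10) = 10^(88.7/10) + 10^(81.8/10) + 10^(89.0/10) + 10^(93.4/10) = 3.875e+09.
L_total = 10·log₁₀(3.875e+09) = 95.88 dB(A).

95.9 dB(A)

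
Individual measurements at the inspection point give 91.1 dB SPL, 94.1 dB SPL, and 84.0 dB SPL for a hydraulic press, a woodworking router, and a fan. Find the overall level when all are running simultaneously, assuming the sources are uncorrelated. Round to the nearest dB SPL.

For uncorrelated sources the intensities add, so convert each level to linear form, sum, and take 10·log₁₀ of the total.
Σ 10^(L/10) = 10^(91.1/10) + 10^(94.1/10) + 10^(84.0/10) = 4.110e+09.
L_total = 10·log₁₀(4.110e+09) = 96.14 dB SPL.

96 dB SPL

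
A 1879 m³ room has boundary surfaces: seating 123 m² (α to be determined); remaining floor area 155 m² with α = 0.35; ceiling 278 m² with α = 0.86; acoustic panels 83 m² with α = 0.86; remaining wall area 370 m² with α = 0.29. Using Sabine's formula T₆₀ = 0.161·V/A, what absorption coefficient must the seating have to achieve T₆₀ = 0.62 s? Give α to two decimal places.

A = 0.161·V/T₆₀ = 0.161·1879/0.62 = 487.93 m² sabins.
Absorption from the other surfaces = 155·0.35 + 278·0.86 + 83·0.86 + 370·0.29 = 472.01 m², so the seating must supply 15.92 m² over 123 m².
α = 15.92/123 = 0.129.

0.13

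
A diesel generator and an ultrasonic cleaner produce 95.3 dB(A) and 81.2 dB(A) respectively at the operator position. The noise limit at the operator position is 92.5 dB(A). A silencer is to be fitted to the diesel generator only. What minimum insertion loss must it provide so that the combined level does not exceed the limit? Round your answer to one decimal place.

Everything except the diesel generator sums to 10^(81.2/10) = 1.318e+08 in linear terms, 81.20 dB(A).
The limit corresponds to 10^(92.5/10) = 1.778e+09; subtracting the fixed part leaves 1.646e+09 for the diesel generator, i.e. 92.17 dB(A).
Required insertion loss = 95.3 − 92.17 = 3.13 dB.

3.1 dB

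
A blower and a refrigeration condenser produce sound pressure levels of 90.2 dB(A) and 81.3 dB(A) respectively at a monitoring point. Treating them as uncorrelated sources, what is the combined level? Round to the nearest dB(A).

91 dB(A)

Incoherent sources combine by intensity addition: L_total = 10·log₁₀(Σ 10^(L_i/10)).
Σ 10^(L/10) = 10^(90.2/10) + 10^(81.3/10) = 1.182e+09.
L_total = 10·log₁₀(1.182e+09) = 90.73 dB(A).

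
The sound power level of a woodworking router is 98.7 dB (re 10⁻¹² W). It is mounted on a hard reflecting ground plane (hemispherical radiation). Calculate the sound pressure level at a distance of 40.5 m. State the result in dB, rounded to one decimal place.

L_p = L_w − 10·log₁₀(2π·r²) with r = 40.5 m.
2π·r² = 1.031e+04 m², 10·log₁₀ of that is 40.131 dB.
L_p = 98.7 − 40.131 = 58.57 dB.

58.6 dB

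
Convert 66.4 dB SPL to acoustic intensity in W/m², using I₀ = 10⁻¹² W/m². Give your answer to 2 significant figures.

I = I₀·10^(L/10) = 10⁻¹² × 10^(66.4/10) = 10^(-5.360).

4.4e-06 W/m²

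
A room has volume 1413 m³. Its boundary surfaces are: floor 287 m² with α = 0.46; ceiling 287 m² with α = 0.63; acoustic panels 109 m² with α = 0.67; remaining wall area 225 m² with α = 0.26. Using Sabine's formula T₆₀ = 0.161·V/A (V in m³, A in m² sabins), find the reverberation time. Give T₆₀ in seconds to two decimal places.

Summing Sᵢαᵢ: 287·0.46 + 287·0.63 + 109·0.67 + 225·0.26 = 444.36 m².
T₆₀ = 0.161 × 1413 / 444.36 = 0.512 s.

0.51 s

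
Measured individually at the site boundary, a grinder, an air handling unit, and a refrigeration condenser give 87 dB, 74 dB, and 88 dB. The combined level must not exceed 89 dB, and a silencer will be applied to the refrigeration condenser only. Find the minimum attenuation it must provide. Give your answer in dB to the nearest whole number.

4 dB

The untreated sources together contribute 10^(87/10) + 10^(74/10) = 5.263e+08, i.e. 87.21 dB.
To meet 89 dB overall, the treated refrigeration condenser may contribute at most 10^(89/10) − 5.263e+08 = 2.680e+08, i.e. 84.28 dB.
Required insertion loss = 88 − 84.28 = 3.72 dB.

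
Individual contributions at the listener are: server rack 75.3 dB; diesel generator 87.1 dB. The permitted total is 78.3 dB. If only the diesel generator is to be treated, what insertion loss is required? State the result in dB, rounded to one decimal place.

11.8 dB

The untreated sources together contribute 10^(75.3/10) = 3.388e+07, i.e. 75.30 dB.
To meet 78.3 dB overall, the treated diesel generator may contribute at most 10^(78.3/10) − 3.388e+07 = 3.372e+07, i.e. 75.28 dB.
So the diesel generator must be reduced from 87.1 to 75.28 dB: IL = 11.82 dB.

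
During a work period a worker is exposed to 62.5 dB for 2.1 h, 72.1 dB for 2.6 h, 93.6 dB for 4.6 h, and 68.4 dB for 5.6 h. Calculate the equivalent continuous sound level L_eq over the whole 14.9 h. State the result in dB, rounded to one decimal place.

L_eq = 10·log₁₀[(1/T)·Σ tᵢ·10^(Lᵢ/10)] with T = 14.9 h.
Σ tᵢ·10^(Lᵢ/10) = 2.1·10^(62.5/10) + 2.6·10^(72.1/10) + 4.6·10^(93.6/10) + 5.6·10^(68.4/10) = 1.062e+10.
L_eq = 10·log₁₀(1.062e+10/14.9) = 88.53 dB.

88.5 dB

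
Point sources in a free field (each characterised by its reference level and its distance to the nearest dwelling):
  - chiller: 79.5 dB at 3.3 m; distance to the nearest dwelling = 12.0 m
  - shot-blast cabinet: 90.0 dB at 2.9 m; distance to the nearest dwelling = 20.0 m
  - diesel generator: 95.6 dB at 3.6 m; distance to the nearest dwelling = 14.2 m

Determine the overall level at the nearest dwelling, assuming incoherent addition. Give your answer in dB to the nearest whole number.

84 dB

Apply inverse-square spreading to bring every level to the receiver, then sum 10^(L/10).
chiller: 79.5 − 20·log₁₀(12.0/3.3) = 79.5 − 11.21 = 68.29 dB.
shot-blast cabinet: 90.0 − 20·log₁₀(20.0/2.9) = 90.0 − 16.77 = 73.23 dB.
diesel generator: 95.6 − 20·log₁₀(14.2/3.6) = 95.6 − 11.92 = 83.68 dB.
Σ 10^(L/10) = 2.611e+08 → L_total = 10·log₁₀(2.611e+08) = 84.17 dB.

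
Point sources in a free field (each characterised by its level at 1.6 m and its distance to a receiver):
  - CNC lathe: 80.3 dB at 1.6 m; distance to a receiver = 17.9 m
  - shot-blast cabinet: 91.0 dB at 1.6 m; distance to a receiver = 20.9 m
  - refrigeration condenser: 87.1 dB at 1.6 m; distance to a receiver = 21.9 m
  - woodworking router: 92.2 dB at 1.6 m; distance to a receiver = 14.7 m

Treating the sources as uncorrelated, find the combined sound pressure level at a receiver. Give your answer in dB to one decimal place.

74.9 dB

First find each source's level at the receiver (point-source: −20·log₁₀(r/r_ref)), then combine on an intensity basis.
CNC lathe: 80.3 − 20·log₁₀(17.9/1.6) = 80.3 − 20.97 = 59.33 dB.
shot-blast cabinet: 91.0 − 20·log₁₀(20.9/1.6) = 91.0 − 22.32 = 68.68 dB.
refrigeration condenser: 87.1 − 20·log₁₀(21.9/1.6) = 87.1 − 22.73 = 64.37 dB.
woodworking router: 92.2 − 20·log₁₀(14.7/1.6) = 92.2 − 19.26 = 72.94 dB.
Σ 10^(L/10) = 3.063e+07 → L_total = 10·log₁₀(3.063e+07) = 74.86 dB.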